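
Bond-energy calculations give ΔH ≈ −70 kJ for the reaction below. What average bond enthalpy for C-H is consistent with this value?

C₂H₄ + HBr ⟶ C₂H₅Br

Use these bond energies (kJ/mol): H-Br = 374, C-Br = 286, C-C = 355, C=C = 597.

D(C-H) ≈ 400 kJ/mol

Let D be the C-H bond energy.
Σ(broken) = 4×D + 1×597 + 1×374 = 971 + 4D
Σ(formed) = 1×286 + 1×355 + 5×D = 641 + 5D
ΔH = Σ(broken) − Σ(formed) = (971 + 4D) − (641 + 5D) = +330 − D
Setting this equal to −70 kJ gives D = 400 kJ/mol.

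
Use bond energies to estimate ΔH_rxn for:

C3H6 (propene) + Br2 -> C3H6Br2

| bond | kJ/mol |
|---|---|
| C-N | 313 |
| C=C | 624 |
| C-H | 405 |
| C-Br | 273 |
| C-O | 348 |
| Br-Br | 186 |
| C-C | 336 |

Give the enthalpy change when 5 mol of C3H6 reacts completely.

ΔH = −360 kJ

Bonds broken (reactants):
  Br-Br: 1 × 186 = 186
  C-C: 1 × 336 = 336
  C-H: 6 × 405 = 2430
  C=C: 1 × 624 = 624
  Σ(broken) = 3576 kJ
Bonds formed (products):
  C-Br: 2 × 273 = 546
  C-C: 2 × 336 = 672
  C-H: 6 × 405 = 2430
  Σ(formed) = 3648 kJ
ΔH = Σ(broken) − Σ(formed) = 3576 − 3648 = −72 kJ
For 5× the reaction as written: 5 × (−72) = −360 kJ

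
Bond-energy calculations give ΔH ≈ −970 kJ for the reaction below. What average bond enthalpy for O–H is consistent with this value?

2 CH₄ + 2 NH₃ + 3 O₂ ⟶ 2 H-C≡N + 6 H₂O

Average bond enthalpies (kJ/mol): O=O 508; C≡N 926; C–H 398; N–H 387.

Let D be the O–H bond energy.
Σ(broken) = 8×398 + 6×387 + 3×508 = 7030
Σ(formed) = 2×926 + 2×398 + 12×D = 2648 + 12D
ΔH = Σ(broken) − Σ(formed) = (7030) − (2648 + 12D) = +4382 − 12D
Setting this equal to −970 kJ gives 12D = 5352, so D = 446 kJ/mol.

D(O–H) ≈ 446 kJ/mol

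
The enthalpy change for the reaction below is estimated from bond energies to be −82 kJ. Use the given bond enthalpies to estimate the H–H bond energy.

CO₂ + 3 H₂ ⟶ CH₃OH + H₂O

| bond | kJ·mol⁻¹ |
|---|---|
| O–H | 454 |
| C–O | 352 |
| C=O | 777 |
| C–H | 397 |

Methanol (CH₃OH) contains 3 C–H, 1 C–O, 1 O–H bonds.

Let D be the H–H bond energy.
Σ(broken) = 2×777 + 3×D = 1554 + 3D
Σ(formed) = 3×397 + 1×352 + 3×454 = 2905
ΔH = Σ(broken) − Σ(formed) = (1554 + 3D) − (2905) = −1351 + 3D
Setting this equal to −82 kJ gives 3D = 1269, so D = 423 kJ/mol.

D(H–H) ≈ 423 kJ/mol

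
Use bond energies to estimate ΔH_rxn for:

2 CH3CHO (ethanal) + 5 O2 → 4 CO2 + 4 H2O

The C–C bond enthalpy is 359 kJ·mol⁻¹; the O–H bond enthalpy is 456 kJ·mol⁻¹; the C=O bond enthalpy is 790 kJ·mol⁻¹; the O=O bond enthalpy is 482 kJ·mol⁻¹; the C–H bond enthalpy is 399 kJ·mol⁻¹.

ΔH ≈ −2068 kJ

Bonds broken (reactants):
  C–C: 2 × 359 = 718
  C–H: 8 × 399 = 3192
  C=O: 2 × 790 = 1580
  O=O: 5 × 482 = 2410
  Σ(broken) = 7900 kJ
Bonds formed (products):
  C=O: 8 × 790 = 6320
  O–H: 8 × 456 = 3648
  Σ(formed) = 9968 kJ
ΔH = Σ(broken) − Σ(formed) = 7900 − 9968 = −2068 kJ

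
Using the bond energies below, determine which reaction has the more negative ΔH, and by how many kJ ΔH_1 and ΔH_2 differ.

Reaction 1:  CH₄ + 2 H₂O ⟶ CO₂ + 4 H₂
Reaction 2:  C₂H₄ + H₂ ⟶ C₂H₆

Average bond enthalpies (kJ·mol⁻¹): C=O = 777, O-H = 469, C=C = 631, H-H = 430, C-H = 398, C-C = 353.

Reaction 2, by 282 kJ

Reaction 1:
  Bonds broken (reactants):
    C-H: 4 × 398 = 1592
    O-H: 4 × 469 = 1876
    Σ(broken) = 3468 kJ
  Bonds formed (products):
    C=O: 2 × 777 = 1554
    H-H: 4 × 430 = 1720
    Σ(formed) = 3274 kJ
  ΔH_1 = 3468 − 3274 = +194 kJ
Reaction 2:
  Bonds broken (reactants):
    C-H: 4 × 398 = 1592
    C=C: 1 × 631 = 631
    H-H: 1 × 430 = 430
    Σ(broken) = 2653 kJ
  Bonds formed (products):
    C-C: 1 × 353 = 353
    C-H: 6 × 398 = 2388
    Σ(formed) = 2741 kJ
  ΔH_2 = 2653 − 2741 = −88 kJ
ΔH_1 − ΔH_2 = +282 kJ, so reaction 2 has the more negative ΔH; |ΔH_1 − ΔH_2| = 282 kJ.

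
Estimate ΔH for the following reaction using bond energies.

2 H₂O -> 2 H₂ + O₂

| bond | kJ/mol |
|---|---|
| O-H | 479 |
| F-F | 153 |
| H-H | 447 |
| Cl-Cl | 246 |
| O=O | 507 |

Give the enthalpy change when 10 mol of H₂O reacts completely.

Bonds broken (reactants):
  O-H: 4 × 479 = 1916
  Σ(broken) = 1916 kJ
Bonds formed (products):
  H-H: 2 × 447 = 894
  O=O: 1 × 507 = 507
  Σ(formed) = 1401 kJ
ΔH = Σ(broken) − Σ(formed) = 1916 − 1401 = +515 kJ
For 5× the reaction as written: 5 × (+515) = +2575 kJ

ΔH = +2575 kJ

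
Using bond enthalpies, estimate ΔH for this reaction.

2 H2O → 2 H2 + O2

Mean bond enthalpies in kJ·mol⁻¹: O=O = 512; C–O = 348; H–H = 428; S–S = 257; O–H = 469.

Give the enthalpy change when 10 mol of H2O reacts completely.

ΔH = +2540 kJ

Bonds broken (reactants):
  O–H: 4 × 469 = 1876
  Σ(broken) = 1876 kJ
Bonds formed (products):
  H–H: 2 × 428 = 856
  O=O: 1 × 512 = 512
  Σ(formed) = 1368 kJ
ΔH = Σ(broken) − Σ(formed) = 1876 − 1368 = +508 kJ
For 5× the reaction as written: 5 × (+508) = +2540 kJ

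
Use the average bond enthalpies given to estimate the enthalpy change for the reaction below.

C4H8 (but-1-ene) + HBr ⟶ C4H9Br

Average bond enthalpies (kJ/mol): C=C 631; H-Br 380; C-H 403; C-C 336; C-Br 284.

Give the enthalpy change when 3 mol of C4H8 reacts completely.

Bonds broken (reactants):
  C-C: 2 × 336 = 672
  C-H: 8 × 403 = 3224
  C=C: 1 × 631 = 631
  H-Br: 1 × 380 = 380
  Σ(broken) = 4907 kJ
Bonds formed (products):
  C-Br: 1 × 284 = 284
  C-C: 3 × 336 = 1008
  C-H: 9 × 403 = 3627
  Σ(formed) = 4919 kJ
ΔH = Σ(broken) − Σ(formed) = 4907 − 4919 = −12 kJ
For 3× the reaction as written: 3 × (−12) = −36 kJ

ΔH = −36 kJ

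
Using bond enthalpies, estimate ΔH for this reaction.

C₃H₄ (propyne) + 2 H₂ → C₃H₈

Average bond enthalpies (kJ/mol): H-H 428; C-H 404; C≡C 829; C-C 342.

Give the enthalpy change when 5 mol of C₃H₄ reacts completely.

ΔH = −1365 kJ

Bonds broken (reactants):
  C≡C: 1 × 829 = 829
  C-C: 1 × 342 = 342
  C-H: 4 × 404 = 1616
  H-H: 2 × 428 = 856
  Σ(broken) = 3643 kJ
Bonds formed (products):
  C-C: 2 × 342 = 684
  C-H: 8 × 404 = 3232
  Σ(formed) = 3916 kJ
ΔH = Σ(broken) − Σ(formed) = 3643 − 3916 = −273 kJ
For 5× the reaction as written: 5 × (−273) = −1365 kJ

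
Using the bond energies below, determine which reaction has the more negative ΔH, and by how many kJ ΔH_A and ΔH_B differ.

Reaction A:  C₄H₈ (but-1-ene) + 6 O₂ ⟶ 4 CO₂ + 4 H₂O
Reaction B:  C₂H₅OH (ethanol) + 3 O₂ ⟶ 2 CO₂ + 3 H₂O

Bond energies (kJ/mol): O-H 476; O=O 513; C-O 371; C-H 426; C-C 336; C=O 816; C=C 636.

Reaction A, by 1274 kJ

Reaction A:
  Bonds broken (reactants):
    C-C: 2 × 336 = 672
    C-H: 8 × 426 = 3408
    C=C: 1 × 636 = 636
    O=O: 6 × 513 = 3078
    Σ(broken) = 7794 kJ
  Bonds formed (products):
    C=O: 8 × 816 = 6528
    O-H: 8 × 476 = 3808
    Σ(formed) = 10336 kJ
  ΔH_A = 7794 − 10336 = −2542 kJ
Reaction B:
  Bonds broken (reactants):
    C-C: 1 × 336 = 336
    C-H: 5 × 426 = 2130
    C-O: 1 × 371 = 371
    O-H: 1 × 476 = 476
    O=O: 3 × 513 = 1539
    Σ(broken) = 4852 kJ
  Bonds formed (products):
    C=O: 4 × 816 = 3264
    O-H: 6 × 476 = 2856
    Σ(formed) = 6120 kJ
  ΔH_B = 4852 − 6120 = −1268 kJ
ΔH_A − ΔH_B = −1274 kJ, so reaction A has the more negative ΔH; |ΔH_A − ΔH_B| = 1274 kJ.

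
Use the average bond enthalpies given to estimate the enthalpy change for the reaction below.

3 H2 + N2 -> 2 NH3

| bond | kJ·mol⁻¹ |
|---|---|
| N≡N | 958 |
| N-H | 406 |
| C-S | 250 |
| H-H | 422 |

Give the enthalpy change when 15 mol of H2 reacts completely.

ΔH = −1060 kJ

Bonds broken (reactants):
  H-H: 3 × 422 = 1266
  N≡N: 1 × 958 = 958
  Σ(broken) = 2224 kJ
Bonds formed (products):
  N-H: 6 × 406 = 2436
  Σ(formed) = 2436 kJ
ΔH = Σ(broken) − Σ(formed) = 2224 − 2436 = −212 kJ
For 5× the reaction as written: 5 × (−212) = −1060 kJ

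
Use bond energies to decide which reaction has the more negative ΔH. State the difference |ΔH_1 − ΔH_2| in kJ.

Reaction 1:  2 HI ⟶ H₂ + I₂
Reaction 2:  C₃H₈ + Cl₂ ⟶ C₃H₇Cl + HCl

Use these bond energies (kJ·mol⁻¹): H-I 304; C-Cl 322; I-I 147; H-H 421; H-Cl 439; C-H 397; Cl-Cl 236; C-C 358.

Reaction 1:
  Bonds broken (reactants):
    H-I: 2 × 304 = 608
    Σ(broken) = 608 kJ
  Bonds formed (products):
    H-H: 1 × 421 = 421
    I-I: 1 × 147 = 147
    Σ(formed) = 568 kJ
  ΔH_1 = 608 − 568 = +40 kJ
Reaction 2:
  Bonds broken (reactants):
    C-C: 2 × 358 = 716
    C-H: 8 × 397 = 3176
    Cl-Cl: 1 × 236 = 236
    Σ(broken) = 4128 kJ
  Bonds formed (products):
    C-C: 2 × 358 = 716
    C-Cl: 1 × 322 = 322
    C-H: 7 × 397 = 2779
    H-Cl: 1 × 439 = 439
    Σ(formed) = 4256 kJ
  ΔH_2 = 4128 − 4256 = −128 kJ
ΔH_1 − ΔH_2 = +168 kJ, so reaction 2 has the more negative ΔH; |ΔH_1 − ΔH_2| = 168 kJ.

Reaction 2, by 168 kJ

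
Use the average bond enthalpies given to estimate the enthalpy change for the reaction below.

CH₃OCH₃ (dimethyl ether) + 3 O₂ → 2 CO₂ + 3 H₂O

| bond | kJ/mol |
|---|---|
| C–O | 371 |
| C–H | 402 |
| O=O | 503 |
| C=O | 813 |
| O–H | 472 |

Bonds broken (reactants):
  C–H: 6 × 402 = 2412
  C–O: 2 × 371 = 742
  O=O: 3 × 503 = 1509
  Σ(broken) = 4663 kJ
Bonds formed (products):
  C=O: 4 × 813 = 3252
  O–H: 6 × 472 = 2832
  Σ(formed) = 6084 kJ
ΔH = Σ(broken) − Σ(formed) = 4663 − 6084 = −1421 kJ

ΔH ≈ −1421 kJ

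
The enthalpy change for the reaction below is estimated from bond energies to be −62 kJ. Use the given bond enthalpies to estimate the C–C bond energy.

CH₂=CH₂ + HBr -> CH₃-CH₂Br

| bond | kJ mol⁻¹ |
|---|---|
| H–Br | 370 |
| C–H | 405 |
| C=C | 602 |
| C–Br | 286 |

D(C–C) ≈ 343 kJ/mol

Let D be the C–C bond energy.
Σ(broken) = 4×405 + 1×602 + 1×370 = 2592
Σ(formed) = 1×286 + 1×D + 5×405 = 2311 + D
ΔH = Σ(broken) − Σ(formed) = (2592) − (2311 + D) = +281 − D
Setting this equal to −62 kJ gives D = 343 kJ/mol.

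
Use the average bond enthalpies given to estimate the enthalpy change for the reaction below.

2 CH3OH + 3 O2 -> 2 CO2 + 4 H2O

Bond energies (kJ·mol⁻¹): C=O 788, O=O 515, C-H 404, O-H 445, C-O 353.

Bonds broken (reactants):
  C-H: 6 × 404 = 2424
  C-O: 2 × 353 = 706
  O-H: 2 × 445 = 890
  O=O: 3 × 515 = 1545
  Σ(broken) = 5565 kJ
Bonds formed (products):
  C=O: 4 × 788 = 3152
  O-H: 8 × 445 = 3560
  Σ(formed) = 6712 kJ
ΔH = Σ(broken) − Σ(formed) = 5565 − 6712 = −1147 kJ

ΔH ≈ −1147 kJ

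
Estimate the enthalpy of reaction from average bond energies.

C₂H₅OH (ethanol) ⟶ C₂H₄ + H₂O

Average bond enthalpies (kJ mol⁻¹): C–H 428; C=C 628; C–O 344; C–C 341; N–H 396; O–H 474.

Bonds broken (reactants):
  C–C: 1 × 341 = 341
  C–H: 5 × 428 = 2140
  C–O: 1 × 344 = 344
  O–H: 1 × 474 = 474
  Σ(broken) = 3299 kJ
Bonds formed (products):
  C–H: 4 × 428 = 1712
  C=C: 1 × 628 = 628
  O–H: 2 × 474 = 948
  Σ(formed) = 3288 kJ
ΔH = Σ(broken) − Σ(formed) = 3299 − 3288 = +11 kJ

ΔH ≈ +11 kJ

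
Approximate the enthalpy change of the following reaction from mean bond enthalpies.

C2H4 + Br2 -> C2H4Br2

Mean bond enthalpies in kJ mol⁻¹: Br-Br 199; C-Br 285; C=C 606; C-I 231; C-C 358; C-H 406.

Bonds broken (reactants):
  Br-Br: 1 × 199 = 199
  C-H: 4 × 406 = 1624
  C=C: 1 × 606 = 606
  Σ(broken) = 2429 kJ
Bonds formed (products):
  C-Br: 2 × 285 = 570
  C-C: 1 × 358 = 358
  C-H: 4 × 406 = 1624
  Σ(formed) = 2552 kJ
ΔH = Σ(broken) − Σ(formed) = 2429 − 2552 = −123 kJ

ΔH ≈ −123 kJ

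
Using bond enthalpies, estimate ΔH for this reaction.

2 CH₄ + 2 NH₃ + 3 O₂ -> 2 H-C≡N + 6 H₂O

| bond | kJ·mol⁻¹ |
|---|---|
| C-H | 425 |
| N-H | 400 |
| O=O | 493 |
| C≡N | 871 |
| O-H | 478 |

ΔH ≈ −1049 kJ

Bonds broken (reactants):
  C-H: 8 × 425 = 3400
  N-H: 6 × 400 = 2400
  O=O: 3 × 493 = 1479
  Σ(broken) = 7279 kJ
Bonds formed (products):
  C≡N: 2 × 871 = 1742
  C-H: 2 × 425 = 850
  O-H: 12 × 478 = 5736
  Σ(formed) = 8328 kJ
ΔH = Σ(broken) − Σ(formed) = 7279 − 8328 = −1049 kJ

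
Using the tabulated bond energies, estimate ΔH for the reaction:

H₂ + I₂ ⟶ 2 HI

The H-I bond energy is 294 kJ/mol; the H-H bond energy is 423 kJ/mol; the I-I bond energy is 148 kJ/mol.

ΔH ≈ −17 kJ

Bonds broken (reactants):
  H-H: 1 × 423 = 423
  I-I: 1 × 148 = 148
  Σ(broken) = 571 kJ
Bonds formed (products):
  H-I: 2 × 294 = 588
  Σ(formed) = 588 kJ
ΔH = Σ(broken) − Σ(formed) = 571 − 588 = −17 kJ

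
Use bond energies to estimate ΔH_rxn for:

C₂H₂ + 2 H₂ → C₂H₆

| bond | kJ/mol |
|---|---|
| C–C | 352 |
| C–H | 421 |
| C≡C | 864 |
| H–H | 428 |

ΔH ≈ −316 kJ

Bonds broken (reactants):
  C≡C: 1 × 864 = 864
  C–H: 2 × 421 = 842
  H–H: 2 × 428 = 856
  Σ(broken) = 2562 kJ
Bonds formed (products):
  C–C: 1 × 352 = 352
  C–H: 6 × 421 = 2526
  Σ(formed) = 2878 kJ
ΔH = Σ(broken) − Σ(formed) = 2562 − 2878 = −316 kJ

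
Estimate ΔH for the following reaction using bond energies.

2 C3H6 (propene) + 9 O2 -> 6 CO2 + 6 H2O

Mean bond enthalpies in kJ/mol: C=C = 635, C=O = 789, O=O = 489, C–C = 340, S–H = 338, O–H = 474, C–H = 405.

ΔH ≈ −3945 kJ

Bonds broken (reactants):
  C–C: 2 × 340 = 680
  C–H: 12 × 405 = 4860
  C=C: 2 × 635 = 1270
  O=O: 9 × 489 = 4401
  Σ(broken) = 11211 kJ
Bonds formed (products):
  C=O: 12 × 789 = 9468
  O–H: 12 × 474 = 5688
  Σ(formed) = 15156 kJ
ΔH = Σ(broken) − Σ(formed) = 11211 − 15156 = −3945 kJ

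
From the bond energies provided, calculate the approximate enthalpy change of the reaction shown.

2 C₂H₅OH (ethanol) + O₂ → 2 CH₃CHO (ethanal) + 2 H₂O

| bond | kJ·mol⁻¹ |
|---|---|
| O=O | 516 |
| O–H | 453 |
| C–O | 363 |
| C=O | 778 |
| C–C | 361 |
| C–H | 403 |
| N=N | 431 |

Bonds broken (reactants):
  C–C: 2 × 361 = 722
  C–H: 10 × 403 = 4030
  C–O: 2 × 363 = 726
  O–H: 2 × 453 = 906
  O=O: 1 × 516 = 516
  Σ(broken) = 6900 kJ
Bonds formed (products):
  C–C: 2 × 361 = 722
  C–H: 8 × 403 = 3224
  C=O: 2 × 778 = 1556
  O–H: 4 × 453 = 1812
  Σ(formed) = 7314 kJ
ΔH = Σ(broken) − Σ(formed) = 6900 − 7314 = −414 kJ

ΔH ≈ −414 kJ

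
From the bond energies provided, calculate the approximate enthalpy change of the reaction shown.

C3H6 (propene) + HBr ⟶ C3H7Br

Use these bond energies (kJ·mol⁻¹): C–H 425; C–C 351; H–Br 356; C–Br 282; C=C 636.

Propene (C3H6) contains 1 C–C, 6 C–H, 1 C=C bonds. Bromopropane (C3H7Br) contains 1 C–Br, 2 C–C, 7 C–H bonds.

ΔH ≈ −66 kJ

Bonds broken (reactants):
  C–C: 1 × 351 = 351
  C–H: 6 × 425 = 2550
  C=C: 1 × 636 = 636
  H–Br: 1 × 356 = 356
  Σ(broken) = 3893 kJ
Bonds formed (products):
  C–Br: 1 × 282 = 282
  C–C: 2 × 351 = 702
  C–H: 7 × 425 = 2975
  Σ(formed) = 3959 kJ
ΔH = Σ(broken) − Σ(formed) = 3893 − 3959 = −66 kJ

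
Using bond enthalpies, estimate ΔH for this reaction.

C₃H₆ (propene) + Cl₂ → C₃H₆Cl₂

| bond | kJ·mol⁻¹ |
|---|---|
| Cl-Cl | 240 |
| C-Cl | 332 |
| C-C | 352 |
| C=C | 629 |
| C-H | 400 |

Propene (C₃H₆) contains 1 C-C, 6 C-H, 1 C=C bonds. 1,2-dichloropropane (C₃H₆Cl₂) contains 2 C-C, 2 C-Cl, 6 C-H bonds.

Bonds broken (reactants):
  C-C: 1 × 352 = 352
  C-H: 6 × 400 = 2400
  C=C: 1 × 629 = 629
  Cl-Cl: 1 × 240 = 240
  Σ(broken) = 3621 kJ
Bonds formed (products):
  C-C: 2 × 352 = 704
  C-Cl: 2 × 332 = 664
  C-H: 6 × 400 = 2400
  Σ(formed) = 3768 kJ
ΔH = Σ(broken) − Σ(formed) = 3621 − 3768 = −147 kJ

ΔH ≈ −147 kJ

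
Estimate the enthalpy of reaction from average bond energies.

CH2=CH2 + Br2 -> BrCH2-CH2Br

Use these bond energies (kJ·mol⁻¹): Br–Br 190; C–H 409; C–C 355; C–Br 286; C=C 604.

ΔH ≈ −133 kJ

Bonds broken (reactants):
  Br–Br: 1 × 190 = 190
  C–H: 4 × 409 = 1636
  C=C: 1 × 604 = 604
  Σ(broken) = 2430 kJ
Bonds formed (products):
  C–Br: 2 × 286 = 572
  C–C: 1 × 355 = 355
  C–H: 4 × 409 = 1636
  Σ(formed) = 2563 kJ
ΔH = Σ(broken) − Σ(formed) = 2430 − 2563 = −133 kJ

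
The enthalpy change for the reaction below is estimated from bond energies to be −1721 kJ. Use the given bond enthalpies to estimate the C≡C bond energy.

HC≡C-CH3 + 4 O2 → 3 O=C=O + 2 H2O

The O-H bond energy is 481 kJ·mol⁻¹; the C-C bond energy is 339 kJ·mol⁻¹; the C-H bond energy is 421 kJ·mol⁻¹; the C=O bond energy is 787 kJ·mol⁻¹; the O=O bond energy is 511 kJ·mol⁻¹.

Let D be the C≡C bond energy.
Σ(broken) = 1×D + 1×339 + 4×421 + 4×511 = 4067 + D
Σ(formed) = 6×787 + 4×481 = 6646
ΔH = Σ(broken) − Σ(formed) = (4067 + D) − (6646) = −2579 + D
Setting this equal to −1721 kJ gives D = 858 kJ/mol.

D(C≡C) ≈ 858 kJ/mol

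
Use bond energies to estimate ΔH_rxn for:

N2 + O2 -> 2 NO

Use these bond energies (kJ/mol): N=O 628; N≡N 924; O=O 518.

ΔH ≈ +186 kJ

Bonds broken (reactants):
  N≡N: 1 × 924 = 924
  O=O: 1 × 518 = 518
  Σ(broken) = 1442 kJ
Bonds formed (products):
  N=O: 2 × 628 = 1256
  Σ(formed) = 1256 kJ
ΔH = Σ(broken) − Σ(formed) = 1442 − 1256 = +186 kJ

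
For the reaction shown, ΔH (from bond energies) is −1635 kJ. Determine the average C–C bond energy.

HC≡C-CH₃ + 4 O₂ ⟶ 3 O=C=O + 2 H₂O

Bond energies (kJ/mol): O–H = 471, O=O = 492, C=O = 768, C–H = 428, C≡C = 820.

D(C–C) ≈ 357 kJ/mol

Let D be the C–C bond energy.
Σ(broken) = 1×820 + 1×D + 4×428 + 4×492 = 4500 + D
Σ(formed) = 6×768 + 4×471 = 6492
ΔH = Σ(broken) − Σ(formed) = (4500 + D) − (6492) = −1992 + D
Setting this equal to −1635 kJ gives D = 357 kJ/mol.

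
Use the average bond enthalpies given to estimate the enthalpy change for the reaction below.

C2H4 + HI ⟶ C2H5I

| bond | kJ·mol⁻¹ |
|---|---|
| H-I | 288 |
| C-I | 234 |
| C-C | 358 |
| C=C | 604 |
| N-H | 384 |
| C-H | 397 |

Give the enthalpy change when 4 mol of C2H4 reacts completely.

ΔH = −388 kJ

Bonds broken (reactants):
  C-H: 4 × 397 = 1588
  C=C: 1 × 604 = 604
  H-I: 1 × 288 = 288
  Σ(broken) = 2480 kJ
Bonds formed (products):
  C-C: 1 × 358 = 358
  C-H: 5 × 397 = 1985
  C-I: 1 × 234 = 234
  Σ(formed) = 2577 kJ
ΔH = Σ(broken) − Σ(formed) = 2480 − 2577 = −97 kJ
For 4× the reaction as written: 4 × (−97) = −388 kJ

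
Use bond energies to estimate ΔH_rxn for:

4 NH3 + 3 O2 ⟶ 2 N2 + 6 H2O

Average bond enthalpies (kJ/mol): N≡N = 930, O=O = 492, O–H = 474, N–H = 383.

Bonds broken (reactants):
  N–H: 12 × 383 = 4596
  O=O: 3 × 492 = 1476
  Σ(broken) = 6072 kJ
Bonds formed (products):
  N≡N: 2 × 930 = 1860
  O–H: 12 × 474 = 5688
  Σ(formed) = 7548 kJ
ΔH = Σ(broken) − Σ(formed) = 6072 − 7548 = −1476 kJ

ΔH ≈ −1476 kJ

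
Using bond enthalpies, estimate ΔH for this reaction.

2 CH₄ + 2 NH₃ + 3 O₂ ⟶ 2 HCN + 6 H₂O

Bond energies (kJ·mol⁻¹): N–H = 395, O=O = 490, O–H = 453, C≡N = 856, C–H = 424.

Bonds broken (reactants):
  C–H: 8 × 424 = 3392
  N–H: 6 × 395 = 2370
  O=O: 3 × 490 = 1470
  Σ(broken) = 7232 kJ
Bonds formed (products):
  C≡N: 2 × 856 = 1712
  C–H: 2 × 424 = 848
  O–H: 12 × 453 = 5436
  Σ(formed) = 7996 kJ
ΔH = Σ(broken) − Σ(formed) = 7232 − 7996 = −764 kJ

ΔH ≈ −764 kJ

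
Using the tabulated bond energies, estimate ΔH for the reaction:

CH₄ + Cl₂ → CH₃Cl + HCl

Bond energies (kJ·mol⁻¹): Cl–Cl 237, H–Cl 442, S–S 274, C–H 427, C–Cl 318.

ΔH ≈ −96 kJ

Bonds broken (reactants):
  C–H: 4 × 427 = 1708
  Cl–Cl: 1 × 237 = 237
  Σ(broken) = 1945 kJ
Bonds formed (products):
  C–Cl: 1 × 318 = 318
  C–H: 3 × 427 = 1281
  H–Cl: 1 × 442 = 442
  Σ(formed) = 2041 kJ
ΔH = Σ(broken) − Σ(formed) = 1945 − 2041 = −96 kJ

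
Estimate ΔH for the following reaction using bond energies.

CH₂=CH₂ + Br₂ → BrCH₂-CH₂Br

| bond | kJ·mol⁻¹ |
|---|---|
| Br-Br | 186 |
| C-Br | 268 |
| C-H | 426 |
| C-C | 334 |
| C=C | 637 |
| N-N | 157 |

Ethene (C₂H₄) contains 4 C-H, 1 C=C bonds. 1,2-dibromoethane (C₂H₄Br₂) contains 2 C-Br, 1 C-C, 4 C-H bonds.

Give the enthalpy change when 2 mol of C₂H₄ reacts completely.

Bonds broken (reactants):
  Br-Br: 1 × 186 = 186
  C-H: 4 × 426 = 1704
  C=C: 1 × 637 = 637
  Σ(broken) = 2527 kJ
Bonds formed (products):
  C-Br: 2 × 268 = 536
  C-C: 1 × 334 = 334
  C-H: 4 × 426 = 1704
  Σ(formed) = 2574 kJ
ΔH = Σ(broken) − Σ(formed) = 2527 − 2574 = −47 kJ
For 2× the reaction as written: 2 × (−47) = −94 kJ

ΔH = −94 kJ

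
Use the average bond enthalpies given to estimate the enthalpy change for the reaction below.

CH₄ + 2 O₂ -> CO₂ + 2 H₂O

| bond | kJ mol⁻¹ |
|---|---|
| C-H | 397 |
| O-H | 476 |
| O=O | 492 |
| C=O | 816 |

ΔH ≈ −964 kJ

Bonds broken (reactants):
  C-H: 4 × 397 = 1588
  O=O: 2 × 492 = 984
  Σ(broken) = 2572 kJ
Bonds formed (products):
  C=O: 2 × 816 = 1632
  O-H: 4 × 476 = 1904
  Σ(formed) = 3536 kJ
ΔH = Σ(broken) − Σ(formed) = 2572 − 3536 = −964 kJ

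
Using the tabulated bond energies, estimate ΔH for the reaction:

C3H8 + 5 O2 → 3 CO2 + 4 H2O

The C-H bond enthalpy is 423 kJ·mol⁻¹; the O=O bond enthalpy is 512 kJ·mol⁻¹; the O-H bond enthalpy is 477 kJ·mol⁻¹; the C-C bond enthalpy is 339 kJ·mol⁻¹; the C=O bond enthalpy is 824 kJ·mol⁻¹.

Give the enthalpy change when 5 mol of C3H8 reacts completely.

Bonds broken (reactants):
  C-C: 2 × 339 = 678
  C-H: 8 × 423 = 3384
  O=O: 5 × 512 = 2560
  Σ(broken) = 6622 kJ
Bonds formed (products):
  C=O: 6 × 824 = 4944
  O-H: 8 × 477 = 3816
  Σ(formed) = 8760 kJ
ΔH = Σ(broken) − Σ(formed) = 6622 − 8760 = −2138 kJ
For 5× the reaction as written: 5 × (−2138) = −10690 kJ

ΔH = −10690 kJ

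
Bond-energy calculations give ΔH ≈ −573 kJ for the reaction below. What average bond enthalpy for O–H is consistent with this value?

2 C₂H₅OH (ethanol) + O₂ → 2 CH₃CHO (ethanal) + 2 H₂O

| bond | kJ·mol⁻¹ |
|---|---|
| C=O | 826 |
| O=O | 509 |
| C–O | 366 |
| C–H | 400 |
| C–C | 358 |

Let D be the O–H bond energy.
Σ(broken) = 2×358 + 10×400 + 2×366 + 2×D + 1×509 = 5957 + 2D
Σ(formed) = 2×358 + 8×400 + 2×826 + 4×D = 5568 + 4D
ΔH = Σ(broken) − Σ(formed) = (5957 + 2D) − (5568 + 4D) = +389 − 2D
Setting this equal to −573 kJ gives 2D = 962, so D = 481 kJ/mol.

D(O–H) ≈ 481 kJ/mol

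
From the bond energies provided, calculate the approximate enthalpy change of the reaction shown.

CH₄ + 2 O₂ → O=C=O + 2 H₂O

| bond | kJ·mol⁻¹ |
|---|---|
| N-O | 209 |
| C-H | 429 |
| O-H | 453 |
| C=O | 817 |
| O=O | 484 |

ΔH ≈ −762 kJ

Bonds broken (reactants):
  C-H: 4 × 429 = 1716
  O=O: 2 × 484 = 968
  Σ(broken) = 2684 kJ
Bonds formed (products):
  C=O: 2 × 817 = 1634
  O-H: 4 × 453 = 1812
  Σ(formed) = 3446 kJ
ΔH = Σ(broken) − Σ(formed) = 2684 − 3446 = −762 kJ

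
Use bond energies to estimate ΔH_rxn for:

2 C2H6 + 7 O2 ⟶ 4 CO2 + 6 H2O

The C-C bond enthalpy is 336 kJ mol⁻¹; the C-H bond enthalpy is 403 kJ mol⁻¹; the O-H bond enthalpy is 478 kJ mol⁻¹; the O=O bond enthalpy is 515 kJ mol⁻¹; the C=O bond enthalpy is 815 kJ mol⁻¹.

ΔH ≈ −3143 kJ

Bonds broken (reactants):
  C-C: 2 × 336 = 672
  C-H: 12 × 403 = 4836
  O=O: 7 × 515 = 3605
  Σ(broken) = 9113 kJ
Bonds formed (products):
  C=O: 8 × 815 = 6520
  O-H: 12 × 478 = 5736
  Σ(formed) = 12256 kJ
ΔH = Σ(broken) − Σ(formed) = 9113 − 12256 = −3143 kJ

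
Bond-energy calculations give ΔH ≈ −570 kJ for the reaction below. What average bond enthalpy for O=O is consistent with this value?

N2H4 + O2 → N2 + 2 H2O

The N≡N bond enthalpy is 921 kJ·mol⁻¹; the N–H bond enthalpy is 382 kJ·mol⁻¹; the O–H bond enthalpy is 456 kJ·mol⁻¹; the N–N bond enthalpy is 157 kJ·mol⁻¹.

Let D be the O=O bond energy.
Σ(broken) = 4×382 + 1×157 + 1×D = 1685 + D
Σ(formed) = 1×921 + 4×456 = 2745
ΔH = Σ(broken) − Σ(formed) = (1685 + D) − (2745) = −1060 + D
Setting this equal to −570 kJ gives D = 490 kJ/mol.

D(O=O) ≈ 490 kJ/mol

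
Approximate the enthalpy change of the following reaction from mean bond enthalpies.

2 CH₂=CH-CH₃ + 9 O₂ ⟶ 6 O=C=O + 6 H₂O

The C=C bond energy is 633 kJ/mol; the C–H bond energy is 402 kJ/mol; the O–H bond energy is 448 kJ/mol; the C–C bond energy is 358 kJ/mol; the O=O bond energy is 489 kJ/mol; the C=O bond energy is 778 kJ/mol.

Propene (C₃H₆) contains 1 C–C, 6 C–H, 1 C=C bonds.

ΔH ≈ −3505 kJ

Bonds broken (reactants):
  C–C: 2 × 358 = 716
  C–H: 12 × 402 = 4824
  C=C: 2 × 633 = 1266
  O=O: 9 × 489 = 4401
  Σ(broken) = 11207 kJ
Bonds formed (products):
  C=O: 12 × 778 = 9336
  O–H: 12 × 448 = 5376
  Σ(formed) = 14712 kJ
ΔH = Σ(broken) − Σ(formed) = 11207 − 14712 = −3505 kJ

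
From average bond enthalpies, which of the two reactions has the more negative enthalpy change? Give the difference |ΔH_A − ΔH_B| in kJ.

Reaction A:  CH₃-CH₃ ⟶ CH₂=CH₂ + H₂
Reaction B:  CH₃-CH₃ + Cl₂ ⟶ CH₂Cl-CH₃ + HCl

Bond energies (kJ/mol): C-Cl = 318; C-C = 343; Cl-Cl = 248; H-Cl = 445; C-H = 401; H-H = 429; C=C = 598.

Reaction A:
  Bonds broken (reactants):
    C-C: 1 × 343 = 343
    C-H: 6 × 401 = 2406
    Σ(broken) = 2749 kJ
  Bonds formed (products):
    C-H: 4 × 401 = 1604
    C=C: 1 × 598 = 598
    H-H: 1 × 429 = 429
    Σ(formed) = 2631 kJ
  ΔH_A = 2749 − 2631 = +118 kJ
Reaction B:
  Bonds broken (reactants):
    C-C: 1 × 343 = 343
    C-H: 6 × 401 = 2406
    Cl-Cl: 1 × 248 = 248
    Σ(broken) = 2997 kJ
  Bonds formed (products):
    C-C: 1 × 343 = 343
    C-Cl: 1 × 318 = 318
    C-H: 5 × 401 = 2005
    H-Cl: 1 × 445 = 445
    Σ(formed) = 3111 kJ
  ΔH_B = 2997 − 3111 = −114 kJ
ΔH_A − ΔH_B = +232 kJ, so reaction B has the more negative ΔH; |ΔH_A − ΔH_B| = 232 kJ.

Reaction B, by 232 kJ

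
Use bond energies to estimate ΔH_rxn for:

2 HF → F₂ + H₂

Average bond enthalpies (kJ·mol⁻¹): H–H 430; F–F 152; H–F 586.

ΔH ≈ +590 kJ

Bonds broken (reactants):
  H–F: 2 × 586 = 1172
  Σ(broken) = 1172 kJ
Bonds formed (products):
  F–F: 1 × 152 = 152
  H–H: 1 × 430 = 430
  Σ(formed) = 582 kJ
ΔH = Σ(broken) − Σ(formed) = 1172 − 582 = +590 kJ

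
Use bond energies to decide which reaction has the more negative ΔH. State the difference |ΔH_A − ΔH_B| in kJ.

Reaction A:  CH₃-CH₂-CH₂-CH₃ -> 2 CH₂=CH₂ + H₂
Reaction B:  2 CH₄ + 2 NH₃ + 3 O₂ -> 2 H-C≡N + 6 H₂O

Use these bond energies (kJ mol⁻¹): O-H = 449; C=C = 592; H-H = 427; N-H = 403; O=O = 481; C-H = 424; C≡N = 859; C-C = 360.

Reaction B, by 1018 kJ

Reaction A:
  Bonds broken (reactants):
    C-C: 3 × 360 = 1080
    C-H: 10 × 424 = 4240
    Σ(broken) = 5320 kJ
  Bonds formed (products):
    C-H: 8 × 424 = 3392
    C=C: 2 × 592 = 1184
    H-H: 1 × 427 = 427
    Σ(formed) = 5003 kJ
  ΔH_A = 5320 − 5003 = +317 kJ
Reaction B:
  Bonds broken (reactants):
    C-H: 8 × 424 = 3392
    N-H: 6 × 403 = 2418
    O=O: 3 × 481 = 1443
    Σ(broken) = 7253 kJ
  Bonds formed (products):
    C≡N: 2 × 859 = 1718
    C-H: 2 × 424 = 848
    O-H: 12 × 449 = 5388
    Σ(formed) = 7954 kJ
  ΔH_B = 7253 − 7954 = −701 kJ
ΔH_A − ΔH_B = +1018 kJ, so reaction B has the more negative ΔH; |ΔH_A − ΔH_B| = 1018 kJ.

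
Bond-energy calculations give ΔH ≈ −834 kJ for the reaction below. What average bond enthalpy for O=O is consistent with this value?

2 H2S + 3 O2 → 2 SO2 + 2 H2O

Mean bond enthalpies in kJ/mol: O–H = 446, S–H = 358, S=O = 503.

D(O=O) ≈ 510 kJ/mol

Let D be the O=O bond energy.
Σ(broken) = 3×D + 4×358 = 1432 + 3D
Σ(formed) = 4×446 + 4×503 = 3796
ΔH = Σ(broken) − Σ(formed) = (1432 + 3D) − (3796) = −2364 + 3D
Setting this equal to −834 kJ gives 3D = 1530, so D = 510 kJ/mol.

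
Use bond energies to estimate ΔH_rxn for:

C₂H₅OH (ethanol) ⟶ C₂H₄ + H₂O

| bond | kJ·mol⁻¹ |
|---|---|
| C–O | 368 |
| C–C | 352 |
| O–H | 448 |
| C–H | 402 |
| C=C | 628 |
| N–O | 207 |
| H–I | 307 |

ΔH ≈ +46 kJ

Bonds broken (reactants):
  C–C: 1 × 352 = 352
  C–H: 5 × 402 = 2010
  C–O: 1 × 368 = 368
  O–H: 1 × 448 = 448
  Σ(broken) = 3178 kJ
Bonds formed (products):
  C–H: 4 × 402 = 1608
  C=C: 1 × 628 = 628
  O–H: 2 × 448 = 896
  Σ(formed) = 3132 kJ
ΔH = Σ(broken) − Σ(formed) = 3178 − 3132 = +46 kJ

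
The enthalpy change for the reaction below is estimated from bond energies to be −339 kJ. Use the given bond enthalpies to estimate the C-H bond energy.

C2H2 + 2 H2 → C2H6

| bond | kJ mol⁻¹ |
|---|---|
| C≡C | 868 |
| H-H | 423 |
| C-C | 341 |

Let D be the C-H bond energy.
Σ(broken) = 1×868 + 2×D + 2×423 = 1714 + 2D
Σ(formed) = 1×341 + 6×D = 341 + 6D
ΔH = Σ(broken) − Σ(formed) = (1714 + 2D) − (341 + 6D) = +1373 − 4D
Setting this equal to −339 kJ gives 4D = 1712, so D = 428 kJ/mol.

D(C-H) ≈ 428 kJ/mol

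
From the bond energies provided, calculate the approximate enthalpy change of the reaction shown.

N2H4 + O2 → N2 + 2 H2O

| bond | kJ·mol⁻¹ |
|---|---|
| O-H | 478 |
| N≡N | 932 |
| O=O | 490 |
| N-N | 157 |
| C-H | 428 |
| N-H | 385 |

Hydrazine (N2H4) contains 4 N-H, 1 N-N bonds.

Bonds broken (reactants):
  N-H: 4 × 385 = 1540
  N-N: 1 × 157 = 157
  O=O: 1 × 490 = 490
  Σ(broken) = 2187 kJ
Bonds formed (products):
  N≡N: 1 × 932 = 932
  O-H: 4 × 478 = 1912
  Σ(formed) = 2844 kJ
ΔH = Σ(broken) − Σ(formed) = 2187 − 2844 = −657 kJ

ΔH ≈ −657 kJ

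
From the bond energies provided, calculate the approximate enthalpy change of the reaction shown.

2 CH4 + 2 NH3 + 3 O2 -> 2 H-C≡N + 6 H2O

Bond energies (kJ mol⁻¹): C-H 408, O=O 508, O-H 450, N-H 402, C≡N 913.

Bonds broken (reactants):
  C-H: 8 × 408 = 3264
  N-H: 6 × 402 = 2412
  O=O: 3 × 508 = 1524
  Σ(broken) = 7200 kJ
Bonds formed (products):
  C≡N: 2 × 913 = 1826
  C-H: 2 × 408 = 816
  O-H: 12 × 450 = 5400
  Σ(formed) = 8042 kJ
ΔH = Σ(broken) − Σ(formed) = 7200 − 8042 = −842 kJ

ΔH ≈ −842 kJ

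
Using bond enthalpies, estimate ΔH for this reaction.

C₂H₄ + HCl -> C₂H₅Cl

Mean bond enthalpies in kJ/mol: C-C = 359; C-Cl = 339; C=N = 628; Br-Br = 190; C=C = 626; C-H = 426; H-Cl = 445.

ΔH ≈ −53 kJ

Bonds broken (reactants):
  C-H: 4 × 426 = 1704
  C=C: 1 × 626 = 626
  H-Cl: 1 × 445 = 445
  Σ(broken) = 2775 kJ
Bonds formed (products):
  C-C: 1 × 359 = 359
  C-Cl: 1 × 339 = 339
  C-H: 5 × 426 = 2130
  Σ(formed) = 2828 kJ
ΔH = Σ(broken) − Σ(formed) = 2775 − 2828 = −53 kJ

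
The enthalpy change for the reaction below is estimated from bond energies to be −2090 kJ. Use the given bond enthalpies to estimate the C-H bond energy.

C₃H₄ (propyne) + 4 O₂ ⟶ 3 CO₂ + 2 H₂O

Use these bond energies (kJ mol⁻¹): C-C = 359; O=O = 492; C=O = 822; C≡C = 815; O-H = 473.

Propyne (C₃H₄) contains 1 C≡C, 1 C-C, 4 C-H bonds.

D(C-H) ≈ 398 kJ/mol

Let D be the C-H bond energy.
Σ(broken) = 1×815 + 1×359 + 4×D + 4×492 = 3142 + 4D
Σ(formed) = 6×822 + 4×473 = 6824
ΔH = Σ(broken) − Σ(formed) = (3142 + 4D) − (6824) = −3682 + 4D
Setting this equal to −2090 kJ gives 4D = 1592, so D = 398 kJ/mol.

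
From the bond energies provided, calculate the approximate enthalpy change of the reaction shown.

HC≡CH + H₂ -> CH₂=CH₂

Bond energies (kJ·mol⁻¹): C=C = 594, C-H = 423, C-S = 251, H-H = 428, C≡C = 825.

Bonds broken (reactants):
  C≡C: 1 × 825 = 825
  C-H: 2 × 423 = 846
  H-H: 1 × 428 = 428
  Σ(broken) = 2099 kJ
Bonds formed (products):
  C-H: 4 × 423 = 1692
  C=C: 1 × 594 = 594
  Σ(formed) = 2286 kJ
ΔH = Σ(broken) − Σ(formed) = 2099 − 2286 = −187 kJ

ΔH ≈ −187 kJ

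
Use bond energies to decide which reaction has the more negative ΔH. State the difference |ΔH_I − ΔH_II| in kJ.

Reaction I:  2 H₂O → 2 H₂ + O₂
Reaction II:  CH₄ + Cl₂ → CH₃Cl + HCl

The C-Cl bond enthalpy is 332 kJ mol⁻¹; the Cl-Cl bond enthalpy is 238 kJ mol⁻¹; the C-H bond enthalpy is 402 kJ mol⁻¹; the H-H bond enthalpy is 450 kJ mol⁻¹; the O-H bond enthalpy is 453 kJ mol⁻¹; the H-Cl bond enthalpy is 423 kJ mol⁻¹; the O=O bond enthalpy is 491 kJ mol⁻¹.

Reaction II, by 536 kJ

Reaction I:
  Bonds broken (reactants):
    O-H: 4 × 453 = 1812
    Σ(broken) = 1812 kJ
  Bonds formed (products):
    H-H: 2 × 450 = 900
    O=O: 1 × 491 = 491
    Σ(formed) = 1391 kJ
  ΔH_I = 1812 − 1391 = +421 kJ
Reaction II:
  Bonds broken (reactants):
    C-H: 4 × 402 = 1608
    Cl-Cl: 1 × 238 = 238
    Σ(broken) = 1846 kJ
  Bonds formed (products):
    C-Cl: 1 × 332 = 332
    C-H: 3 × 402 = 1206
    H-Cl: 1 × 423 = 423
    Σ(formed) = 1961 kJ
  ΔH_II = 1846 − 1961 = −115 kJ
ΔH_I − ΔH_II = +536 kJ, so reaction II has the more negative ΔH; |ΔH_I − ΔH_II| = 536 kJ.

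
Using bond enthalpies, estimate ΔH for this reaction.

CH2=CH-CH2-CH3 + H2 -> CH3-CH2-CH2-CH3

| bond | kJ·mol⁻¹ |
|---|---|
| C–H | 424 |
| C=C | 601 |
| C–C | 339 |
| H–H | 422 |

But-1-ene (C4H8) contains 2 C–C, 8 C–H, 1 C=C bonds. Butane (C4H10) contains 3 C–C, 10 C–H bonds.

ΔH ≈ −164 kJ

Bonds broken (reactants):
  C–C: 2 × 339 = 678
  C–H: 8 × 424 = 3392
  C=C: 1 × 601 = 601
  H–H: 1 × 422 = 422
  Σ(broken) = 5093 kJ
Bonds formed (products):
  C–C: 3 × 339 = 1017
  C–H: 10 × 424 = 4240
  Σ(formed) = 5257 kJ
ΔH = Σ(broken) − Σ(formed) = 5093 − 5257 = −164 kJ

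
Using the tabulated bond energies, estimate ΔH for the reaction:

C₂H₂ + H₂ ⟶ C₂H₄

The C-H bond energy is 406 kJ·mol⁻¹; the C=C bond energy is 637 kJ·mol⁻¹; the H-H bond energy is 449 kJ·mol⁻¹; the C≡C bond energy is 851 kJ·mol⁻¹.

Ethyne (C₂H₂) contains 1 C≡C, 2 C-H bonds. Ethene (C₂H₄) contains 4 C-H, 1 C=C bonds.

Bonds broken (reactants):
  C≡C: 1 × 851 = 851
  C-H: 2 × 406 = 812
  H-H: 1 × 449 = 449
  Σ(broken) = 2112 kJ
Bonds formed (products):
  C-H: 4 × 406 = 1624
  C=C: 1 × 637 = 637
  Σ(formed) = 2261 kJ
ΔH = Σ(broken) − Σ(formed) = 2112 − 2261 = −149 kJ

ΔH ≈ −149 kJ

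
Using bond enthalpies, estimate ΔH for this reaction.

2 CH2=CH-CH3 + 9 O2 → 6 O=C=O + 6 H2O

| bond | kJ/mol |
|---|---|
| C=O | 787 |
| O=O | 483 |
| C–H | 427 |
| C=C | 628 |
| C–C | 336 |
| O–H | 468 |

ΔH ≈ −3661 kJ

Bonds broken (reactants):
  C–C: 2 × 336 = 672
  C–H: 12 × 427 = 5124
  C=C: 2 × 628 = 1256
  O=O: 9 × 483 = 4347
  Σ(broken) = 11399 kJ
Bonds formed (products):
  C=O: 12 × 787 = 9444
  O–H: 12 × 468 = 5616
  Σ(formed) = 15060 kJ
ΔH = Σ(broken) − Σ(formed) = 11399 − 15060 = −3661 kJ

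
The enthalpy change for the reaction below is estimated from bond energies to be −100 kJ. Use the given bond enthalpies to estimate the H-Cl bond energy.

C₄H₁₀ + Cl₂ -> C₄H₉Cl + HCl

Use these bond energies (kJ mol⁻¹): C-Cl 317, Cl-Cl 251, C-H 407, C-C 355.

Let D be the H-Cl bond energy.
Σ(broken) = 3×355 + 10×407 + 1×251 = 5386
Σ(formed) = 3×355 + 1×317 + 9×407 + 1×D = 5045 + D
ΔH = Σ(broken) − Σ(formed) = (5386) − (5045 + D) = +341 − D
Setting this equal to −100 kJ gives D = 441 kJ/mol.

D(H-Cl) ≈ 441 kJ/mol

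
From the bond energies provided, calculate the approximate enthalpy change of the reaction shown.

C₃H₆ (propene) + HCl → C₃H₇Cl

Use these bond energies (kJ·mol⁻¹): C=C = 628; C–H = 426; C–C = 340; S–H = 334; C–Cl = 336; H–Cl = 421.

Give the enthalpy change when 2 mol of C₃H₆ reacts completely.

Bonds broken (reactants):
  C–C: 1 × 340 = 340
  C–H: 6 × 426 = 2556
  C=C: 1 × 628 = 628
  H–Cl: 1 × 421 = 421
  Σ(broken) = 3945 kJ
Bonds formed (products):
  C–C: 2 × 340 = 680
  C–Cl: 1 × 336 = 336
  C–H: 7 × 426 = 2982
  Σ(formed) = 3998 kJ
ΔH = Σ(broken) − Σ(formed) = 3945 − 3998 = −53 kJ
For 2× the reaction as written: 2 × (−53) = −106 kJ

ΔH = −106 kJ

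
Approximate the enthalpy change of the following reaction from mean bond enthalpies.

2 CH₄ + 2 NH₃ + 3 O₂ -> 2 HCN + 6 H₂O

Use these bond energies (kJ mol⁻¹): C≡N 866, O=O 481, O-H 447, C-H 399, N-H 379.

Bonds broken (reactants):
  C-H: 8 × 399 = 3192
  N-H: 6 × 379 = 2274
  O=O: 3 × 481 = 1443
  Σ(broken) = 6909 kJ
Bonds formed (products):
  C≡N: 2 × 866 = 1732
  C-H: 2 × 399 = 798
  O-H: 12 × 447 = 5364
  Σ(formed) = 7894 kJ
ΔH = Σ(broken) − Σ(formed) = 6909 − 7894 = −985 kJ

ΔH ≈ −985 kJ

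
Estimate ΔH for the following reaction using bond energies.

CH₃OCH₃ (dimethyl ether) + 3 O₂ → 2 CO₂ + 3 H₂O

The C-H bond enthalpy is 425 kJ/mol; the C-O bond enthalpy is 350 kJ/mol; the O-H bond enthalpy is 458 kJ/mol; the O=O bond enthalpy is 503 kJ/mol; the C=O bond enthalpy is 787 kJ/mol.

Bonds broken (reactants):
  C-H: 6 × 425 = 2550
  C-O: 2 × 350 = 700
  O=O: 3 × 503 = 1509
  Σ(broken) = 4759 kJ
Bonds formed (products):
  C=O: 4 × 787 = 3148
  O-H: 6 × 458 = 2748
  Σ(formed) = 5896 kJ
ΔH = Σ(broken) − Σ(formed) = 4759 − 5896 = −1137 kJ

ΔH ≈ −1137 kJ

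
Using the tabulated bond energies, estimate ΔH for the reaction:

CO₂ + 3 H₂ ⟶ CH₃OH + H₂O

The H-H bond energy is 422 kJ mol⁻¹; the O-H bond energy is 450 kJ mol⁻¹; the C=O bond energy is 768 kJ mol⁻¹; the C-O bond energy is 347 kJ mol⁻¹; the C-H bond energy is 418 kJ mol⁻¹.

Bonds broken (reactants):
  C=O: 2 × 768 = 1536
  H-H: 3 × 422 = 1266
  Σ(broken) = 2802 kJ
Bonds formed (products):
  C-H: 3 × 418 = 1254
  C-O: 1 × 347 = 347
  O-H: 3 × 450 = 1350
  Σ(formed) = 2951 kJ
ΔH = Σ(broken) − Σ(formed) = 2802 − 2951 = −149 kJ

ΔH ≈ −149 kJ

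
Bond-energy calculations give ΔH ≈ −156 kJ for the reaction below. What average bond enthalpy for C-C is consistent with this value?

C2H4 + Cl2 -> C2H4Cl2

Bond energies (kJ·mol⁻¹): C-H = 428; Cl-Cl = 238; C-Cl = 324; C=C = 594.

D(C-C) ≈ 340 kJ/mol

Let D be the C-C bond energy.
Σ(broken) = 4×428 + 1×594 + 1×238 = 2544
Σ(formed) = 1×D + 2×324 + 4×428 = 2360 + D
ΔH = Σ(broken) − Σ(formed) = (2544) − (2360 + D) = +184 − D
Setting this equal to −156 kJ gives D = 340 kJ/mol.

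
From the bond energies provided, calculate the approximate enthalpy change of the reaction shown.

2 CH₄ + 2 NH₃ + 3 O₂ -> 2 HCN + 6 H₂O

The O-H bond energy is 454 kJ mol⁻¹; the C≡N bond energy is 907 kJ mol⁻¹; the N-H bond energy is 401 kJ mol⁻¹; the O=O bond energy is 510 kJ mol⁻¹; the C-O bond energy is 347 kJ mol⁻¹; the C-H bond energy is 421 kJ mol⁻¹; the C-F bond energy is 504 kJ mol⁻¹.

Bonds broken (reactants):
  C-H: 8 × 421 = 3368
  N-H: 6 × 401 = 2406
  O=O: 3 × 510 = 1530
  Σ(broken) = 7304 kJ
Bonds formed (products):
  C≡N: 2 × 907 = 1814
  C-H: 2 × 421 = 842
  O-H: 12 × 454 = 5448
  Σ(formed) = 8104 kJ
ΔH = Σ(broken) − Σ(formed) = 7304 − 8104 = −800 kJ

ΔH ≈ −800 kJ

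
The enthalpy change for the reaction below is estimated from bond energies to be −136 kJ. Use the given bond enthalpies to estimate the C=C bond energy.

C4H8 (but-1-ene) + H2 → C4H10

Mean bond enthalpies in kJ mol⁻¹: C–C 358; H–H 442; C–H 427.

D(C=C) ≈ 634 kJ/mol

Let D be the C=C bond energy.
Σ(broken) = 2×358 + 8×427 + 1×D + 1×442 = 4574 + D
Σ(formed) = 3×358 + 10×427 = 5344
ΔH = Σ(broken) − Σ(formed) = (4574 + D) − (5344) = −770 + D
Setting this equal to −136 kJ gives D = 634 kJ/mol.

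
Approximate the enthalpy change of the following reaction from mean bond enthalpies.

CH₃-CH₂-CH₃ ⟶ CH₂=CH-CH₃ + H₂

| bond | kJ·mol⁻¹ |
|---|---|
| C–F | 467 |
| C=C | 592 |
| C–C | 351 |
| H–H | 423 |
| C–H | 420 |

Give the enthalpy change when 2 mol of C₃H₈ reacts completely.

Bonds broken (reactants):
  C–C: 2 × 351 = 702
  C–H: 8 × 420 = 3360
  Σ(broken) = 4062 kJ
Bonds formed (products):
  C–C: 1 × 351 = 351
  C–H: 6 × 420 = 2520
  C=C: 1 × 592 = 592
  H–H: 1 × 423 = 423
  Σ(formed) = 3886 kJ
ΔH = Σ(broken) − Σ(formed) = 4062 − 3886 = +176 kJ
For 2× the reaction as written: 2 × (+176) = +352 kJ

ΔH = +352 kJ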